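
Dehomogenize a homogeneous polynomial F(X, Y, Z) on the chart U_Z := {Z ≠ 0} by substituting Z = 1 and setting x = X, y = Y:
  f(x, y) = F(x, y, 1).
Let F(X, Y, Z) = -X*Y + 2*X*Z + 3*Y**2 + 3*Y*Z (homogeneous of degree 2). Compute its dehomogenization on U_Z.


f(x, y) = -x*y + 2*x + 3*y**2 + 3*y

On U_Z we set Z = 1. Each monomial c·X^i·Y^j·Z^k in F becomes c·x^i·y^j·1^k = c·x^i·y^j.
Substituting Z = 1: F(X, Y, 1) = -x*y + 2*x + 3*y**2 + 3*y.
Note: deg(f) ≤ deg(F) = 2; strict inequality happens when F is divisible by Z (lost terms).


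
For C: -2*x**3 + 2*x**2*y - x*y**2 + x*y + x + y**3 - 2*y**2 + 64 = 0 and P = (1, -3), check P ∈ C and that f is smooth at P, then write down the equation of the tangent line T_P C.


Tangent line at P: -29*x + 48*y + 173 = 0.

Step 1: f(1, -3) = 0, so P lies on C.
Step 2: partial derivatives
  f_x(x, y) = -6*x**2 + 4*x*y - y**2 + y + 1, f_y(x, y) = 2*x**2 - 2*x*y + x + 3*y**2 - 4*y.
  f_x(P) = -29, f_y(P) = 48 (gradient nonzero, so P is smooth).
Step 3: tangent line at P: -29·(x − 1) + 48·(y − -3) = 0.
Expanding: -29*x + 48*y + 173 = 0.


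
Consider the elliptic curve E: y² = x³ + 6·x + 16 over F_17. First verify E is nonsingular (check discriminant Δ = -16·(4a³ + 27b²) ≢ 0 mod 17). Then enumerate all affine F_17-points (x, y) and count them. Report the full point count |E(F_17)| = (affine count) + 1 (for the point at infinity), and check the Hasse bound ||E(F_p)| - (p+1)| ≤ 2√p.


Affine points = {(0, 4), (0, 13), (2, 6), (2, 11), (4, 6), (4, 11), (5, 1), (5, 16), (6, 8), (6, 9), (8, 7), (8, 10), (9, 0), (11, 6), (11, 11), (13, 8), (13, 9), (15, 8), (15, 9), (16, 3), (16, 14)}; affine count = 21; |E(F_17)| = 22.

Discriminant check: Δ ∝ 4a³ + 27b² = 4·6³ + 27·16² = 4·216 + 27·256 ≡ 7 (mod 17). Nonzero ⇒ E is nonsingular.
For each x ∈ F_17, compute rhs = x³ + 6·x + 16 mod 17, then count y ∈ F_17 with y² ≡ rhs.
  x = 0: rhs = 16, matching y values: 4, 13 (2 points).
  x = 1: rhs = 6, matching y values: none (0 points).
  x = 2: rhs = 2, matching y values: 6, 11 (2 points).
  x = 3: rhs = 10, matching y values: none (0 points).
  x = 4: rhs = 2, matching y values: 6, 11 (2 points).
  x = 5: rhs = 1, matching y values: 1, 16 (2 points).
  x = 6: rhs = 13, matching y values: 8, 9 (2 points).
  x = 7: rhs = 10, matching y values: none (0 points).
  x = 8: rhs = 15, matching y values: 7, 10 (2 points).
  x = 9: rhs = 0, matching y values: 0 (1 points).
  x = 10: rhs = 5, matching y values: none (0 points).
  x = 11: rhs = 2, matching y values: 6, 11 (2 points).
  x = 12: rhs = 14, matching y values: none (0 points).
  x = 13: rhs = 13, matching y values: 8, 9 (2 points).
  x = 14: rhs = 5, matching y values: none (0 points).
  x = 15: rhs = 13, matching y values: 8, 9 (2 points).
  x = 16: rhs = 9, matching y values: 3, 14 (2 points).
Total affine count: 21.
Full point count |E(F_17)| = 21 + 1 = 22.
Hasse bound: |22 − (17+1)| = |4| = 4 ≤ 2√17 ≈ 8.2462 ✓.


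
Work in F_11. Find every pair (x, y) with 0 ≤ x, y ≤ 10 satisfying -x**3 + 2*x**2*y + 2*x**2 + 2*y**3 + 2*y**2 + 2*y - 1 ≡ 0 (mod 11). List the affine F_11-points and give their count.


Affine F_11-points: {(0, 3), (1, 0), (1, 4), (1, 6), (2, 10), (4, 0), (5, 5), (6, 6), (7, 2), (7, 6), (8, 0), (8, 3), (8, 7), (9, 7), (10, 7)}; count = 15.

For each of the 121 pairs (x, y) ∈ F_11², evaluate f(x, y) mod 11. Record the zeros.
  x = 0: [0↦10, 1↦5, 2↦5, 3↦0, 4↦2, 5↦1, 6↦9, 7↦5, 8↦1, 9↦9, 10↦8]  zeros at y ∈ {3}
  x = 1: [0↦0, 1↦8, 2↦10, 3↦7, 4↦0, 5↦1, 6↦0, 7↦9, 8↦7, 9↦6, 10↦7]  zeros at y ∈ {0, 4, 6}
  x = 2: [0↦10, 1↦2, 2↦10, 3↦2, 4↦1, 5↦8, 6↦2, 7↦6, 8↦10, 9↦4, 10↦0]  zeros at y ∈ {10}
  x = 3: [0↦1, 1↦3, 2↦10, 3↦1, 4↦10, 5↦5, 6↦9, 7↦1, 8↦4, 9↦8, 10↦3]  zeros at y ∈ ∅
  x = 4: [0↦0, 1↦5, 2↦4, 3↦9, 4↦10, 5↦8, 6↦4, 7↦10, 8↦5, 9↦1, 10↦10]  zeros at y ∈ {0}
  x = 5: [0↦1, 1↦2, 2↦8, 3↦9, 4↦6, 5↦0, 6↦3, 7↦5, 8↦7, 9↦10, 10↦4]  zeros at y ∈ {5}
  x = 6: [0↦9, 1↦10, 2↦5, 3↦6, 4↦3, 5↦8, 6↦0, 7↦2, 8↦4, 9↦7, 10↦1]  zeros at y ∈ {6}
  x = 7: [0↦7, 1↦1, 2↦0, 3↦5, 4↦6, 5↦4, 6↦0, 7↦6, 8↦1, 9↦8, 10↦6]  zeros at y ∈ {2, 6}
  x = 8: [0↦0, 1↦2, 2↦9, 3↦0, 4↦9, 5↦4, 6↦8, 7↦0, 8↦3, 9↦7, 10↦2]  zeros at y ∈ {0, 3, 7}
  x = 9: [0↦4, 1↦7, 2↦4, 3↦7, 4↦6, 5↦2, 6↦7, 7↦0, 8↦4, 9↦9, 10↦5]  zeros at y ∈ {7}
  x = 10: [0↦2, 1↦10, 2↦1, 3↦9, 4↦2, 5↦3, 6↦2, 7↦0, 8↦9, 9↦8, 10↦9]  zeros at y ∈ {7}
Collecting zeros: affine points = {(0, 3), (1, 0), (1, 4), (1, 6), (2, 10), (4, 0), (5, 5), (6, 6), (7, 2), (7, 6), (8, 0), (8, 3), (8, 7), (9, 7), (10, 7)}.
Total count |C(F_11)_aff| = 15.


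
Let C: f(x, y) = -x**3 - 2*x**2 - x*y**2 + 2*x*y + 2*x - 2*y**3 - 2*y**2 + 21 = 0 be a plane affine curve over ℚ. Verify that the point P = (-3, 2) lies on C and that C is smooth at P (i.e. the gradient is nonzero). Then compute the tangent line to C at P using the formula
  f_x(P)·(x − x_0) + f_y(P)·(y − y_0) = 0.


Tangent line at P: -13*x - 26*y + 13 = 0.

Step 1: f(-3, 2) = 0, so P lies on C.
Step 2: partial derivatives
  f_x(x, y) = -3*x**2 - 4*x - y**2 + 2*y + 2, f_y(x, y) = -2*x*y + 2*x - 6*y**2 - 4*y.
  f_x(P) = -13, f_y(P) = -26 (gradient nonzero, so P is smooth).
Step 3: tangent line at P: -13·(x − -3) + -26·(y − 2) = 0.
Expanding: -13*x - 26*y + 13 = 0.


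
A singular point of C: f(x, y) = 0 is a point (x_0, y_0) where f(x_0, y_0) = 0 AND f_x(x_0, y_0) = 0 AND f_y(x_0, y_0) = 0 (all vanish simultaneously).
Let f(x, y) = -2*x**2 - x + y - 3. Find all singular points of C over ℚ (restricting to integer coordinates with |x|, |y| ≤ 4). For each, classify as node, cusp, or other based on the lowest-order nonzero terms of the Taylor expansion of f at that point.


No singular points in the scanned grid; C is smooth there.

Compute partial derivatives:
  f_x = -4*x - 1.
  f_y = 1.
f_y = 1 is a nonzero constant, so f_y never vanishes: no point (x, y) can satisfy f = f_x = f_y = 0. In particular no (x, y) ∈ {−4, ..., 4}² is singular; the curve is smooth.


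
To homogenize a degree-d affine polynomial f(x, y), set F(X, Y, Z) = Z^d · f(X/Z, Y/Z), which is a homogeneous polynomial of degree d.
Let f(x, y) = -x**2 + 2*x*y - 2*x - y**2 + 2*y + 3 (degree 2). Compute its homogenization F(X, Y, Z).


F(X, Y, Z) = -X**2 + 2*X*Y - 2*X*Z - Y**2 + 2*Y*Z + 3*Z**2

deg(f) = 2.
Substitute x = X/Z, y = Y/Z into f, then multiply by Z^2.
  monomial -1·x^2·y^0 ↦ -1·X^2·Y^0·Z^0.
  monomial 2·x^1·y^1 ↦ 2·X^1·Y^1·Z^0.
  monomial -2·x^1·y^0 ↦ -2·X^1·Y^0·Z^1.
  monomial -1·x^0·y^2 ↦ -1·X^0·Y^2·Z^0.
  monomial 2·x^0·y^1 ↦ 2·X^0·Y^1·Z^1.
  monomial 3·x^0·y^0 ↦ 3·X^0·Y^0·Z^2.
Collecting: F(X, Y, Z) = -X**2 + 2*X*Y - 2*X*Z - Y**2 + 2*Y*Z + 3*Z**2.


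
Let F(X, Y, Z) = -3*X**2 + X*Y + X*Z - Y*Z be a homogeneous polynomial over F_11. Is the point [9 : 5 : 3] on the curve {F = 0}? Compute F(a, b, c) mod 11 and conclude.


F(9,5,3) ≡ 1 (mod 11); P is NOT on the curve.

Evaluate F(9, 5, 3) term-by-term (mod 11).
  -3*X**2 ↦ -3·81·1·1 = -243
  X*Y ↦ 1·9·5·1 = 45
  X*Z ↦ 1·9·1·3 = 27
  -Y*Z ↦ -1·1·5·3 = -15
Sum: F(9, 5, 3) = (-243) + (45) + (27) + (-15) = -186.
Reducing mod 11: -186 ≡ 1 (mod 11).
Since F(a, b, c) ≡ 1 ≠ 0 (mod 11), P does NOT lie on the curve.


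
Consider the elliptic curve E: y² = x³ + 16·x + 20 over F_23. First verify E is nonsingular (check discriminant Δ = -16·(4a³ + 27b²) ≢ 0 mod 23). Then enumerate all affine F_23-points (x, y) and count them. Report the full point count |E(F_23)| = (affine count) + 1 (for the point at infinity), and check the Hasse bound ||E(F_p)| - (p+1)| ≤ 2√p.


Affine points = {(3, 7), (3, 16), (5, 8), (5, 15), (8, 4), (8, 19), (11, 3), (11, 20), (12, 10), (12, 13), (15, 1), (15, 22), (16, 5), (16, 18), (21, 7), (21, 16), (22, 7), (22, 16)}; affine count = 18; |E(F_23)| = 19.

Discriminant check: Δ ∝ 4a³ + 27b² = 4·16³ + 27·20² = 4·4096 + 27·400 ≡ 21 (mod 23). Nonzero ⇒ E is nonsingular.
For each x ∈ F_23, compute rhs = x³ + 16·x + 20 mod 23, then count y ∈ F_23 with y² ≡ rhs.
  x = 0: rhs = 20, matching y values: none (0 points).
  x = 1: rhs = 14, matching y values: none (0 points).
  x = 2: rhs = 14, matching y values: none (0 points).
  x = 3: rhs = 3, matching y values: 7, 16 (2 points).
  x = 4: rhs = 10, matching y values: none (0 points).
  x = 5: rhs = 18, matching y values: 8, 15 (2 points).
  x = 6: rhs = 10, matching y values: none (0 points).
  x = 7: rhs = 15, matching y values: none (0 points).
  x = 8: rhs = 16, matching y values: 4, 19 (2 points).
  x = 9: rhs = 19, matching y values: none (0 points).
  x = 10: rhs = 7, matching y values: none (0 points).
  x = 11: rhs = 9, matching y values: 3, 20 (2 points).
  x = 12: rhs = 8, matching y values: 10, 13 (2 points).
  x = 13: rhs = 10, matching y values: none (0 points).
  x = 14: rhs = 21, matching y values: none (0 points).
  x = 15: rhs = 1, matching y values: 1, 22 (2 points).
  x = 16: rhs = 2, matching y values: 5, 18 (2 points).
  x = 17: rhs = 7, matching y values: none (0 points).
  x = 18: rhs = 22, matching y values: none (0 points).
  x = 19: rhs = 7, matching y values: none (0 points).
  x = 20: rhs = 14, matching y values: none (0 points).
  x = 21: rhs = 3, matching y values: 7, 16 (2 points).
  x = 22: rhs = 3, matching y values: 7, 16 (2 points).
Total affine count: 18.
Full point count |E(F_23)| = 18 + 1 = 19.
Hasse bound: |19 − (23+1)| = |-5| = 5 ≤ 2√23 ≈ 9.5917 ✓.


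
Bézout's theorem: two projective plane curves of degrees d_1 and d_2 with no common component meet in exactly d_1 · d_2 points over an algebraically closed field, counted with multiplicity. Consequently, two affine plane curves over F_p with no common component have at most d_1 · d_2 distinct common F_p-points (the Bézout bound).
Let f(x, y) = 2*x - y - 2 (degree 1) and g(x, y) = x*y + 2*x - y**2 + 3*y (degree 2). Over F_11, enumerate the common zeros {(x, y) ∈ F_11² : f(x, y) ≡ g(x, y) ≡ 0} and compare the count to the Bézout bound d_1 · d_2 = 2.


Common zeros: ∅; count = 0; Bézout bound = 2.

deg(f) = 1, deg(g) = 2, so Bézout bound = 2.
Scan x ∈ F_11. For each x, list the y ∈ F_11 with f(x, y) ≡ 0 and those with g(x, y) ≡ 0 (mod 11); the common zeros in that column are the intersection.
  x = 0: f ≡ 0 at y ∈ {9}; g ≡ 0 at y ∈ {0, 3}; common: ∅.
  x = 1: f ≡ 0 at y ∈ {0}; g ≡ 0 at y ∈ ∅; common: ∅.
  x = 2: f ≡ 0 at y ∈ {2}; g ≡ 0 at y ∈ ∅; common: ∅.
  x = 3: f ≡ 0 at y ∈ {4}; g ≡ 0 at y ∈ {1, 5}; common: ∅.
  x = 4: f ≡ 0 at y ∈ {6}; g ≡ 0 at y ∈ {8, 10}; common: ∅.
  x = 5: f ≡ 0 at y ∈ {8}; g ≡ 0 at y ∈ {2, 6}; common: ∅.
  x = 6: f ≡ 0 at y ∈ {10}; g ≡ 0 at y ∈ ∅; common: ∅.
  x = 7: f ≡ 0 at y ∈ {1}; g ≡ 0 at y ∈ ∅; common: ∅.
  x = 8: f ≡ 0 at y ∈ {3}; g ≡ 0 at y ∈ {4, 7}; common: ∅.
  x = 9: f ≡ 0 at y ∈ {5}; g ≡ 0 at y ∈ ∅; common: ∅.
  x = 10: f ≡ 0 at y ∈ {7}; g ≡ 0 at y ∈ ∅; common: ∅.
Collecting: common zeros = ∅, so the count is 0.
Comparison with the Bézout bound: 0 ≤ 2 = deg(f)·deg(g), as expected for curves with no common component (the affine F_11-count falls short of the bound because intersections may lie at infinity, over extension fields, or carry multiplicity).


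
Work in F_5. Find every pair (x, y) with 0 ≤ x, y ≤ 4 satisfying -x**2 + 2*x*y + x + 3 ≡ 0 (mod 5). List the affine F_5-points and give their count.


Affine F_5-points: {(1, 1), (2, 1), (3, 3), (4, 3)}; count = 4.

For each of the 25 pairs (x, y) ∈ F_5², evaluate f(x, y) mod 5. Record the zeros.
  x = 0: [0↦3, 1↦3, 2↦3, 3↦3, 4↦3]  zeros at y ∈ ∅
  x = 1: [0↦3, 1↦0, 2↦2, 3↦4, 4↦1]  zeros at y ∈ {1}
  x = 2: [0↦1, 1↦0, 2↦4, 3↦3, 4↦2]  zeros at y ∈ {1}
  x = 3: [0↦2, 1↦3, 2↦4, 3↦0, 4↦1]  zeros at y ∈ {3}
  x = 4: [0↦1, 1↦4, 2↦2, 3↦0, 4↦3]  zeros at y ∈ {3}
Collecting zeros: affine points = {(1, 1), (2, 1), (3, 3), (4, 3)}.
Total count |C(F_5)_aff| = 4.


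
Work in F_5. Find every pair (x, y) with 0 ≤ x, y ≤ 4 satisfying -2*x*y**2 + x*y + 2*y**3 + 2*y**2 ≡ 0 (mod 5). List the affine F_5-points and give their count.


Affine F_5-points: {(0, 0), (0, 4), (1, 0), (2, 0), (3, 0), (4, 0), (4, 1), (4, 2)}; count = 8.

For each of the 25 pairs (x, y) ∈ F_5², evaluate f(x, y) mod 5. Record the zeros.
  x = 0: [0↦0, 1↦4, 2↦4, 3↦2, 4↦0]  zeros at y ∈ {0, 4}
  x = 1: [0↦0, 1↦3, 2↦3, 3↦2, 4↦2]  zeros at y ∈ {0}
  x = 2: [0↦0, 1↦2, 2↦2, 3↦2, 4↦4]  zeros at y ∈ {0}
  x = 3: [0↦0, 1↦1, 2↦1, 3↦2, 4↦1]  zeros at y ∈ {0}
  x = 4: [0↦0, 1↦0, 2↦0, 3↦2, 4↦3]  zeros at y ∈ {0, 1, 2}
Collecting zeros: affine points = {(0, 0), (0, 4), (1, 0), (2, 0), (3, 0), (4, 0), (4, 1), (4, 2)}.
Total count |C(F_5)_aff| = 8.


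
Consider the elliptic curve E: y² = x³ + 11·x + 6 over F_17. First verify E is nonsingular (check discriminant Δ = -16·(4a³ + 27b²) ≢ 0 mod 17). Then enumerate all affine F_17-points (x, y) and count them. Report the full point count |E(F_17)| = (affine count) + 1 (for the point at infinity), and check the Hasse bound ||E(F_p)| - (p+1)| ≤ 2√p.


Affine points = {(1, 1), (1, 16), (2, 6), (2, 11), (3, 7), (3, 10), (5, 4), (5, 13), (6, 4), (6, 13), (7, 1), (7, 16), (9, 1), (9, 16), (11, 8), (11, 9), (12, 8), (12, 9), (13, 0)}; affine count = 19; |E(F_17)| = 20.

Discriminant check: Δ ∝ 4a³ + 27b² = 4·11³ + 27·6² = 4·1331 + 27·36 ≡ 6 (mod 17). Nonzero ⇒ E is nonsingular.
For each x ∈ F_17, compute rhs = x³ + 11·x + 6 mod 17, then count y ∈ F_17 with y² ≡ rhs.
  x = 0: rhs = 6, matching y values: none (0 points).
  x = 1: rhs = 1, matching y values: 1, 16 (2 points).
  x = 2: rhs = 2, matching y values: 6, 11 (2 points).
  x = 3: rhs = 15, matching y values: 7, 10 (2 points).
  x = 4: rhs = 12, matching y values: none (0 points).
  x = 5: rhs = 16, matching y values: 4, 13 (2 points).
  x = 6: rhs = 16, matching y values: 4, 13 (2 points).
  x = 7: rhs = 1, matching y values: 1, 16 (2 points).
  x = 8: rhs = 11, matching y values: none (0 points).
  x = 9: rhs = 1, matching y values: 1, 16 (2 points).
  x = 10: rhs = 11, matching y values: none (0 points).
  x = 11: rhs = 13, matching y values: 8, 9 (2 points).
  x = 12: rhs = 13, matching y values: 8, 9 (2 points).
  x = 13: rhs = 0, matching y values: 0 (1 points).
  x = 14: rhs = 14, matching y values: none (0 points).
  x = 15: rhs = 10, matching y values: none (0 points).
  x = 16: rhs = 11, matching y values: none (0 points).
Total affine count: 19.
Full point count |E(F_17)| = 19 + 1 = 20.
Hasse bound: |20 − (17+1)| = |2| = 2 ≤ 2√17 ≈ 8.2462 ✓.


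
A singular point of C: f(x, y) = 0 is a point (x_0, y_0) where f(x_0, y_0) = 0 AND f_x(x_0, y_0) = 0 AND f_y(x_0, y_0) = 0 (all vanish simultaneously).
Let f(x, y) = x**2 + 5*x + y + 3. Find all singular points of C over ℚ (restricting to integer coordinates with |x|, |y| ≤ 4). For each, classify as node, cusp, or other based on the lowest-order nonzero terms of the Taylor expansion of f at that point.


No singular points in the scanned grid; C is smooth there.

Compute partial derivatives:
  f_x = 2*x + 5.
  f_y = 1.
f_y = 1 is a nonzero constant, so f_y never vanishes: no point (x, y) can satisfy f = f_x = f_y = 0. In particular no (x, y) ∈ {−4, ..., 4}² is singular; the curve is smooth.


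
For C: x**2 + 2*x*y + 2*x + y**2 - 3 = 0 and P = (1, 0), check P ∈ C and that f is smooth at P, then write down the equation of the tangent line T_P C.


Tangent line at P: 4*x + 2*y - 4 = 0.

Step 1: f(1, 0) = 0, so P lies on C.
Step 2: partial derivatives
  f_x(x, y) = 2*x + 2*y + 2, f_y(x, y) = 2*x + 2*y.
  f_x(P) = 4, f_y(P) = 2 (gradient nonzero, so P is smooth).
Step 3: tangent line at P: 4·(x − 1) + 2·(y − 0) = 0.
Expanding: 4*x + 2*y - 4 = 0.


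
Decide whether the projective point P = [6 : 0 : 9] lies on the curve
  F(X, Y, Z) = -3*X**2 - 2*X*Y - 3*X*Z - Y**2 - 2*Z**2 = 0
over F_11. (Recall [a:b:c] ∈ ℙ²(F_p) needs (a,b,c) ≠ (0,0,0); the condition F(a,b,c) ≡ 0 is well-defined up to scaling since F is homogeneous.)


F(6,0,9) ≡ 8 (mod 11); P is NOT on the curve.

Evaluate F(6, 0, 9) term-by-term (mod 11).
  -3*X**2 ↦ -3·36·1·1 = -108
  -2*X*Y ↦ -2·6·0·1 = 0
  -3*X*Z ↦ -3·6·1·9 = -162
  -Y**2 ↦ -1·1·0·1 = 0
  -2*Z**2 ↦ -2·1·1·81 = -162
Sum: F(6, 0, 9) = (-108) + (0) + (-162) + (0) + (-162) = -432.
Reducing mod 11: -432 ≡ 8 (mod 11).
Since F(a, b, c) ≡ 8 ≠ 0 (mod 11), P does NOT lie on the curve.


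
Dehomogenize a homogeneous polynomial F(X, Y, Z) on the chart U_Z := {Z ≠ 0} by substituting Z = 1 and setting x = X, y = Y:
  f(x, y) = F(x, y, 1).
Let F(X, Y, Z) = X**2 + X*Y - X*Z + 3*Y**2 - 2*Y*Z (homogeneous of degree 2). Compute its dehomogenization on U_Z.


f(x, y) = x**2 + x*y - x + 3*y**2 - 2*y

On U_Z we set Z = 1. Each monomial c·X^i·Y^j·Z^k in F becomes c·x^i·y^j·1^k = c·x^i·y^j.
Substituting Z = 1: F(X, Y, 1) = x**2 + x*y - x + 3*y**2 - 2*y.
Note: deg(f) ≤ deg(F) = 2; strict inequality happens when F is divisible by Z (lost terms).


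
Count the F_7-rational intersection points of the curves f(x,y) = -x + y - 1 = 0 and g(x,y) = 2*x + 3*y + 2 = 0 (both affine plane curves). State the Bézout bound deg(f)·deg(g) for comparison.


Common zeros: {(6, 0)}; count = 1; Bézout bound = 1.

deg(f) = 1, deg(g) = 1, so Bézout bound = 1.
Scan x ∈ F_7. For each x, list the y ∈ F_7 with f(x, y) ≡ 0 and those with g(x, y) ≡ 0 (mod 7); the common zeros in that column are the intersection.
  x = 0: f ≡ 0 at y ∈ {1}; g ≡ 0 at y ∈ {4}; common: ∅.
  x = 1: f ≡ 0 at y ∈ {2}; g ≡ 0 at y ∈ {1}; common: ∅.
  x = 2: f ≡ 0 at y ∈ {3}; g ≡ 0 at y ∈ {5}; common: ∅.
  x = 3: f ≡ 0 at y ∈ {4}; g ≡ 0 at y ∈ {2}; common: ∅.
  x = 4: f ≡ 0 at y ∈ {5}; g ≡ 0 at y ∈ {6}; common: ∅.
  x = 5: f ≡ 0 at y ∈ {6}; g ≡ 0 at y ∈ {3}; common: ∅.
  x = 6: f ≡ 0 at y ∈ {0}; g ≡ 0 at y ∈ {0}; common: {0}.
Collecting: common zeros = {(6, 0)}, so the count is 1.
Comparison with the Bézout bound: 1 ≤ 1 = deg(f)·deg(g), as expected for curves with no common component (the bound is attained).


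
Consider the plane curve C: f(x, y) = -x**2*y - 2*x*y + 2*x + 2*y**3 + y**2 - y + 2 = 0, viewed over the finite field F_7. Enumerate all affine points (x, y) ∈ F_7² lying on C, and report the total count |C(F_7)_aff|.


Affine F_7-points: {(1, 5), (1, 6), (2, 1), (2, 3), (2, 6), (3, 5), (5, 1), (6, 0), (6, 3)}; count = 9.

For each of the 49 pairs (x, y) ∈ F_7², evaluate f(x, y) mod 7. Record the zeros.
  x = 0: [0↦2, 1↦4, 2↦6, 3↦6, 4↦2, 5↦6, 6↦2]  zeros at y ∈ ∅
  x = 1: [0↦4, 1↦3, 2↦2, 3↦6, 4↦6, 5↦0, 6↦0]  zeros at y ∈ {5, 6}
  x = 2: [0↦6, 1↦0, 2↦1, 3↦0, 4↦2, 5↦5, 6↦0]  zeros at y ∈ {1, 3, 6}
  x = 3: [0↦1, 1↦2, 2↦3, 3↦2, 4↦4, 5↦0, 6↦2]  zeros at y ∈ {5}
  x = 4: [0↦3, 1↦2, 2↦1, 3↦5, 4↦5, 5↦6, 6↦6]  zeros at y ∈ ∅
  x = 5: [0↦5, 1↦0, 2↦2, 3↦2, 4↦5, 5↦2, 6↦5]  zeros at y ∈ {1}
  x = 6: [0↦0, 1↦3, 2↦6, 3↦0, 4↦4, 5↦2, 6↦6]  zeros at y ∈ {0, 3}
Collecting zeros: affine points = {(1, 5), (1, 6), (2, 1), (2, 3), (2, 6), (3, 5), (5, 1), (6, 0), (6, 3)}.
Total count |C(F_7)_aff| = 9.


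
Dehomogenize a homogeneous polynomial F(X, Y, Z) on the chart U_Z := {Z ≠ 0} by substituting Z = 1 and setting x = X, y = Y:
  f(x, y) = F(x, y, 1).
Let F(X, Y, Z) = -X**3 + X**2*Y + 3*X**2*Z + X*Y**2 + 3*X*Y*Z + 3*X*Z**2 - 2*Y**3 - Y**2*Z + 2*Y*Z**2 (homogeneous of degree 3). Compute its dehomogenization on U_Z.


f(x, y) = -x**3 + x**2*y + 3*x**2 + x*y**2 + 3*x*y + 3*x - 2*y**3 - y**2 + 2*y

On U_Z we set Z = 1. Each monomial c·X^i·Y^j·Z^k in F becomes c·x^i·y^j·1^k = c·x^i·y^j.
Substituting Z = 1: F(X, Y, 1) = -x**3 + x**2*y + 3*x**2 + x*y**2 + 3*x*y + 3*x - 2*y**3 - y**2 + 2*y.
Note: deg(f) ≤ deg(F) = 3; strict inequality happens when F is divisible by Z (lost terms).


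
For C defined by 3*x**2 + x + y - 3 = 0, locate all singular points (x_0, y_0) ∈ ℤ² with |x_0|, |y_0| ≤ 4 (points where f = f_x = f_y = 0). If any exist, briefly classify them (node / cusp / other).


No singular points in the scanned grid; C is smooth there.

Compute partial derivatives:
  f_x = 6*x + 1.
  f_y = 1.
f_y = 1 is a nonzero constant, so f_y never vanishes: no point (x, y) can satisfy f = f_x = f_y = 0. In particular no (x, y) ∈ {−4, ..., 4}² is singular; the curve is smooth.


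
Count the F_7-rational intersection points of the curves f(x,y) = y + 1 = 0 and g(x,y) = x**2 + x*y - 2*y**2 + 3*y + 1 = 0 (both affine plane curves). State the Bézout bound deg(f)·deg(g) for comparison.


Common zeros: ∅; count = 0; Bézout bound = 2.

deg(f) = 1, deg(g) = 2, so Bézout bound = 2.
Scan x ∈ F_7. For each x, list the y ∈ F_7 with f(x, y) ≡ 0 and those with g(x, y) ≡ 0 (mod 7); the common zeros in that column are the intersection.
  x = 0: f ≡ 0 at y ∈ {6}; g ≡ 0 at y ∈ ∅; common: ∅.
  x = 1: f ≡ 0 at y ∈ {6}; g ≡ 0 at y ∈ {4, 5}; common: ∅.
  x = 2: f ≡ 0 at y ∈ {6}; g ≡ 0 at y ∈ {2, 4}; common: ∅.
  x = 3: f ≡ 0 at y ∈ {6}; g ≡ 0 at y ∈ {1, 2}; common: ∅.
  x = 4: f ≡ 0 at y ∈ {6}; g ≡ 0 at y ∈ ∅; common: ∅.
  x = 5: f ≡ 0 at y ∈ {6}; g ≡ 0 at y ∈ ∅; common: ∅.
  x = 6: f ≡ 0 at y ∈ {6}; g ≡ 0 at y ∈ ∅; common: ∅.
Collecting: common zeros = ∅, so the count is 0.
Comparison with the Bézout bound: 0 ≤ 2 = deg(f)·deg(g), as expected for curves with no common component (the affine F_7-count falls short of the bound because intersections may lie at infinity, over extension fields, or carry multiplicity).


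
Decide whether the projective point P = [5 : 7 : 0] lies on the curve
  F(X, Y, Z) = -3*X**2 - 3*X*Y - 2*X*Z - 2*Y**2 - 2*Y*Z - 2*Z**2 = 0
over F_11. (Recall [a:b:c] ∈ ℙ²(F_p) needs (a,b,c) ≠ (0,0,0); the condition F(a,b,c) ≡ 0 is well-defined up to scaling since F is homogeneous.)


F(5,7,0) ≡ 8 (mod 11); P is NOT on the curve.

Evaluate F(5, 7, 0) term-by-term (mod 11).
  -3*X**2 ↦ -3·25·1·1 = -75
  -3*X*Y ↦ -3·5·7·1 = -105
  -2*X*Z ↦ -2·5·1·0 = 0
  -2*Y**2 ↦ -2·1·49·1 = -98
  -2*Y*Z ↦ -2·1·7·0 = 0
  -2*Z**2 ↦ -2·1·1·0 = 0
Sum: F(5, 7, 0) = (-75) + (-105) + (0) + (-98) + (0) + (0) = -278.
Reducing mod 11: -278 ≡ 8 (mod 11).
Since F(a, b, c) ≡ 8 ≠ 0 (mod 11), P does NOT lie on the curve.


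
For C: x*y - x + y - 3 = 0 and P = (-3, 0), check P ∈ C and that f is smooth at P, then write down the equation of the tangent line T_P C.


Tangent line at P: -x - 2*y - 3 = 0.

Step 1: f(-3, 0) = 0, so P lies on C.
Step 2: partial derivatives
  f_x(x, y) = y - 1, f_y(x, y) = x + 1.
  f_x(P) = -1, f_y(P) = -2 (gradient nonzero, so P is smooth).
Step 3: tangent line at P: -1·(x − -3) + -2·(y − 0) = 0.
Expanding: -x - 2*y - 3 = 0.


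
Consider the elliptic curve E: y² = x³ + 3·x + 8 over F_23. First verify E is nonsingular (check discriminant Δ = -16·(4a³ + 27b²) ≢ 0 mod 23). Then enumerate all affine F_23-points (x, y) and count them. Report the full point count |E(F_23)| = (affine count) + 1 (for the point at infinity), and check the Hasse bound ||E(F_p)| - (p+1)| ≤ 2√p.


Affine points = {(0, 10), (0, 13), (1, 9), (1, 14), (6, 9), (6, 14), (7, 2), (7, 21), (10, 7), (10, 16), (12, 1), (12, 22), (13, 6), (13, 17), (15, 1), (15, 22), (16, 9), (16, 14), (17, 2), (17, 21), (18, 11), (18, 12), (19, 1), (19, 22), (20, 8), (20, 15), (22, 2), (22, 21)}; affine count = 28; |E(F_23)| = 29.

Discriminant check: Δ ∝ 4a³ + 27b² = 4·3³ + 27·8² = 4·27 + 27·64 ≡ 19 (mod 23). Nonzero ⇒ E is nonsingular.
For each x ∈ F_23, compute rhs = x³ + 3·x + 8 mod 23, then count y ∈ F_23 with y² ≡ rhs.
  x = 0: rhs = 8, matching y values: 10, 13 (2 points).
  x = 1: rhs = 12, matching y values: 9, 14 (2 points).
  x = 2: rhs = 22, matching y values: none (0 points).
  x = 3: rhs = 21, matching y values: none (0 points).
  x = 4: rhs = 15, matching y values: none (0 points).
  x = 5: rhs = 10, matching y values: none (0 points).
  x = 6: rhs = 12, matching y values: 9, 14 (2 points).
  x = 7: rhs = 4, matching y values: 2, 21 (2 points).
  x = 8: rhs = 15, matching y values: none (0 points).
  x = 9: rhs = 5, matching y values: none (0 points).
  x = 10: rhs = 3, matching y values: 7, 16 (2 points).
  x = 11: rhs = 15, matching y values: none (0 points).
  x = 12: rhs = 1, matching y values: 1, 22 (2 points).
  x = 13: rhs = 13, matching y values: 6, 17 (2 points).
  x = 14: rhs = 11, matching y values: none (0 points).
  x = 15: rhs = 1, matching y values: 1, 22 (2 points).
  x = 16: rhs = 12, matching y values: 9, 14 (2 points).
  x = 17: rhs = 4, matching y values: 2, 21 (2 points).
  x = 18: rhs = 6, matching y values: 11, 12 (2 points).
  x = 19: rhs = 1, matching y values: 1, 22 (2 points).
  x = 20: rhs = 18, matching y values: 8, 15 (2 points).
  x = 21: rhs = 17, matching y values: none (0 points).
  x = 22: rhs = 4, matching y values: 2, 21 (2 points).
Total affine count: 28.
Full point count |E(F_23)| = 28 + 1 = 29.
Hasse bound: |29 − (23+1)| = |5| = 5 ≤ 2√23 ≈ 9.5917 ✓.


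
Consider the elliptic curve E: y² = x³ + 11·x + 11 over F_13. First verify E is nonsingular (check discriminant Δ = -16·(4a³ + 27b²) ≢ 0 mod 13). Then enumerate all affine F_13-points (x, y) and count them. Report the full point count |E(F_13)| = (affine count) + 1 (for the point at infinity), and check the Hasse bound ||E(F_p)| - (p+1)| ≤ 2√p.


Affine points = {(1, 6), (1, 7), (5, 3), (5, 10), (8, 0), (10, 4), (10, 9), (12, 5), (12, 8)}; affine count = 9; |E(F_13)| = 10.

Discriminant check: Δ ∝ 4a³ + 27b² = 4·11³ + 27·11² = 4·1331 + 27·121 ≡ 11 (mod 13). Nonzero ⇒ E is nonsingular.
For each x ∈ F_13, compute rhs = x³ + 11·x + 11 mod 13, then count y ∈ F_13 with y² ≡ rhs.
  x = 0: rhs = 11, matching y values: none (0 points).
  x = 1: rhs = 10, matching y values: 6, 7 (2 points).
  x = 2: rhs = 2, matching y values: none (0 points).
  x = 3: rhs = 6, matching y values: none (0 points).
  x = 4: rhs = 2, matching y values: none (0 points).
  x = 5: rhs = 9, matching y values: 3, 10 (2 points).
  x = 6: rhs = 7, matching y values: none (0 points).
  x = 7: rhs = 2, matching y values: none (0 points).
  x = 8: rhs = 0, matching y values: 0 (1 points).
  x = 9: rhs = 7, matching y values: none (0 points).
  x = 10: rhs = 3, matching y values: 4, 9 (2 points).
  x = 11: rhs = 7, matching y values: none (0 points).
  x = 12: rhs = 12, matching y values: 5, 8 (2 points).
Total affine count: 9.
Full point count |E(F_13)| = 9 + 1 = 10.
Hasse bound: |10 − (13+1)| = |-4| = 4 ≤ 2√13 ≈ 7.2111 ✓.


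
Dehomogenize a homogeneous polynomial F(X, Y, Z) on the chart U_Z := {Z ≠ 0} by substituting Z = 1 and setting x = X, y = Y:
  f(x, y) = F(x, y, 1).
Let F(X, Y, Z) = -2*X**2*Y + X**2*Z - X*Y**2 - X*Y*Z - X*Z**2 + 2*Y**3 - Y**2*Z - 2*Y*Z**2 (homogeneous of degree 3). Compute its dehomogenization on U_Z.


f(x, y) = -2*x**2*y + x**2 - x*y**2 - x*y - x + 2*y**3 - y**2 - 2*y

On U_Z we set Z = 1. Each monomial c·X^i·Y^j·Z^k in F becomes c·x^i·y^j·1^k = c·x^i·y^j.
Substituting Z = 1: F(X, Y, 1) = -2*x**2*y + x**2 - x*y**2 - x*y - x + 2*y**3 - y**2 - 2*y.
Note: deg(f) ≤ deg(F) = 3; strict inequality happens when F is divisible by Z (lost terms).


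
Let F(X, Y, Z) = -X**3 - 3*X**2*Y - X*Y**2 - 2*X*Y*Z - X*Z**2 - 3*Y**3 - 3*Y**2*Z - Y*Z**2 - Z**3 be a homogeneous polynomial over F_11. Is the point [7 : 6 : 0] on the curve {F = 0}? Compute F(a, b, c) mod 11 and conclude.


F(7,6,0) ≡ 9 (mod 11); P is NOT on the curve.

Evaluate F(7, 6, 0) term-by-term (mod 11).
  -X**3 ↦ -1·343·1·1 = -343
  -3*X**2*Y ↦ -3·49·6·1 = -882
  -X*Y**2 ↦ -1·7·36·1 = -252
  -2*X*Y*Z ↦ -2·7·6·0 = 0
  -X*Z**2 ↦ -1·7·1·0 = 0
  -3*Y**3 ↦ -3·1·216·1 = -648
  -3*Y**2*Z ↦ -3·1·36·0 = 0
  -Y*Z**2 ↦ -1·1·6·0 = 0
  -Z**3 ↦ -1·1·1·0 = 0
Sum: F(7, 6, 0) = (-343) + (-882) + (-252) + (0) + (0) + (-648) + (0) + (0) + (0) = -2125.
Reducing mod 11: -2125 ≡ 9 (mod 11).
Since F(a, b, c) ≡ 9 ≠ 0 (mod 11), P does NOT lie on the curve.


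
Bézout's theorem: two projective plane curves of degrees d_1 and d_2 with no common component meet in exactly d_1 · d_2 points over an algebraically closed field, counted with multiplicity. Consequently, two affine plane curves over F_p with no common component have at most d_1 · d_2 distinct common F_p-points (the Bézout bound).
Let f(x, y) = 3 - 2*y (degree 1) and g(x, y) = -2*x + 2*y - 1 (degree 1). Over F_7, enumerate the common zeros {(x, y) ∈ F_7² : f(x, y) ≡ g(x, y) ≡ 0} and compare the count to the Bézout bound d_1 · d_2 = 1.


Common zeros: {(1, 5)}; count = 1; Bézout bound = 1.

deg(f) = 1, deg(g) = 1, so Bézout bound = 1.
Scan x ∈ F_7. For each x, list the y ∈ F_7 with f(x, y) ≡ 0 and those with g(x, y) ≡ 0 (mod 7); the common zeros in that column are the intersection.
  x = 0: f ≡ 0 at y ∈ {5}; g ≡ 0 at y ∈ {4}; common: ∅.
  x = 1: f ≡ 0 at y ∈ {5}; g ≡ 0 at y ∈ {5}; common: {5}.
  x = 2: f ≡ 0 at y ∈ {5}; g ≡ 0 at y ∈ {6}; common: ∅.
  x = 3: f ≡ 0 at y ∈ {5}; g ≡ 0 at y ∈ {0}; common: ∅.
  x = 4: f ≡ 0 at y ∈ {5}; g ≡ 0 at y ∈ {1}; common: ∅.
  x = 5: f ≡ 0 at y ∈ {5}; g ≡ 0 at y ∈ {2}; common: ∅.
  x = 6: f ≡ 0 at y ∈ {5}; g ≡ 0 at y ∈ {3}; common: ∅.
Collecting: common zeros = {(1, 5)}, so the count is 1.
Comparison with the Bézout bound: 1 ≤ 1 = deg(f)·deg(g), as expected for curves with no common component (the bound is attained).


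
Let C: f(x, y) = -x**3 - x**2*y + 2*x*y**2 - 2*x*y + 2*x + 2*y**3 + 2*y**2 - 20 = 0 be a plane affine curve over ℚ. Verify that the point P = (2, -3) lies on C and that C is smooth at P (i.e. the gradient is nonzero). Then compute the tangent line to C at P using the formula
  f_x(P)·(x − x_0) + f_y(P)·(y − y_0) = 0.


Tangent line at P: 26*x + 10*y - 22 = 0.

Step 1: f(2, -3) = 0, so P lies on C.
Step 2: partial derivatives
  f_x(x, y) = -3*x**2 - 2*x*y + 2*y**2 - 2*y + 2, f_y(x, y) = -x**2 + 4*x*y - 2*x + 6*y**2 + 4*y.
  f_x(P) = 26, f_y(P) = 10 (gradient nonzero, so P is smooth).
Step 3: tangent line at P: 26·(x − 2) + 10·(y − -3) = 0.
Expanding: 26*x + 10*y - 22 = 0.


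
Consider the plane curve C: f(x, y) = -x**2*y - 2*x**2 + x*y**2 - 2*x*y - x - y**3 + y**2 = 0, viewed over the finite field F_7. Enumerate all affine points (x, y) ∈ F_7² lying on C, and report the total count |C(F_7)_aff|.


Affine F_7-points: {(0, 0), (0, 1), (1, 3), (3, 0), (4, 1), (5, 3), (6, 2)}; count = 7.

For each of the 49 pairs (x, y) ∈ F_7², evaluate f(x, y) mod 7. Record the zeros.
  x = 0: [0↦0, 1↦0, 2↦3, 3↦3, 4↦1, 5↦5, 6↦2]  zeros at y ∈ {0, 1}
  x = 1: [0↦4, 1↦2, 2↦5, 3↦0, 4↦2, 5↦5, 6↦3]  zeros at y ∈ {3}
  x = 2: [0↦4, 1↦5, 2↦6, 3↦1, 4↦5, 5↦5, 6↦2]  zeros at y ∈ ∅
  x = 3: [0↦0, 1↦2, 2↦6, 3↦6, 4↦3, 5↦5, 6↦6]  zeros at y ∈ {0}
  x = 4: [0↦6, 1↦0, 2↦5, 3↦1, 4↦3, 5↦5, 6↦1]  zeros at y ∈ {1}
  x = 5: [0↦1, 1↦6, 2↦3, 3↦0, 4↦5, 5↦5, 6↦1]  zeros at y ∈ {3}
  x = 6: [0↦6, 1↦6, 2↦0, 3↦3, 4↦2, 5↦5, 6↦6]  zeros at y ∈ {2}
Collecting zeros: affine points = {(0, 0), (0, 1), (1, 3), (3, 0), (4, 1), (5, 3), (6, 2)}.
Total count |C(F_7)_aff| = 7.


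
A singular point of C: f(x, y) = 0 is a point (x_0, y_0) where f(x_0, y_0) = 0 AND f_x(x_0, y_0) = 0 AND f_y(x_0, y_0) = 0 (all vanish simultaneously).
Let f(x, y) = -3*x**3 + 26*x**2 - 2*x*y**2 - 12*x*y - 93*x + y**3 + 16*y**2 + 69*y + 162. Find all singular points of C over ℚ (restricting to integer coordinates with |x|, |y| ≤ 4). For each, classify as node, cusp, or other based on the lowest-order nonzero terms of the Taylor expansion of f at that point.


Singular points: {(3, -3)}; classification: node.

Compute partial derivatives:
  f_x = -9*x**2 + 52*x - 2*y**2 - 12*y - 93.
  f_y = -4*x*y - 12*x + 3*y**2 + 32*y + 69.
Scan x_0 ∈ {−4, ..., 4}. For each x_0, f_y(x_0, y) is a polynomial in y; find its integer roots y ∈ {−4, ..., 4}, then test f_x and f at those candidates.
  x = -4: f_y(-4, y) = 3*y**2 + 48*y + 117; vanishes at y ∈ {-3}. (-4, -3): f_x = -427 ≠ 0.
  x = -3: f_y(-3, y) = 3*y**2 + 44*y + 105; vanishes at y ∈ {-3}. (-3, -3): f_x = -312 ≠ 0.
  x = -2: f_y(-2, y) = 3*y**2 + 40*y + 93; vanishes at y ∈ {-3}. (-2, -3): f_x = -215 ≠ 0.
  x = -1: f_y(-1, y) = 3*y**2 + 36*y + 81; vanishes at y ∈ {-3}. (-1, -3): f_x = -136 ≠ 0.
  x = 0: f_y(0, y) = 3*y**2 + 32*y + 69; vanishes at y ∈ {-3}. (0, -3): f_x = -75 ≠ 0.
  x = 1: f_y(1, y) = 3*y**2 + 28*y + 57; vanishes at y ∈ {-3}. (1, -3): f_x = -32 ≠ 0.
  x = 2: f_y(2, y) = 3*y**2 + 24*y + 45; vanishes at y ∈ {-3}. (2, -3): f_x = -7 ≠ 0.
  x = 3: f_y(3, y) = 3*y**2 + 20*y + 33; vanishes at y ∈ {-3}. (3, -3): f_x = 0, f = 0 — SINGULAR.
  x = 4: f_y(4, y) = 3*y**2 + 16*y + 21; vanishes at y ∈ {-3}. (4, -3): f_x = -11 ≠ 0.
Only singular point on the grid: (3, -3).
Classify: substitute x = 3 + u, y = -3 + v and expand: f = -3*u**3 - u**2 - 2*u*v**2 + v**3 + v**2.
No constant or linear terms (consistent with a singular point). Quadratic part: -u**2 + v**2. Cubic part: -3*u**3 - 2*u*v**2 + v**3.
The quadratic part v**2 - u**2 = (v − u)(v + u) splits into two distinct linear factors, so there are two distinct tangent lines y − -3 = ±(x − 3) — this is a node (ordinary double point).
Classification: node.


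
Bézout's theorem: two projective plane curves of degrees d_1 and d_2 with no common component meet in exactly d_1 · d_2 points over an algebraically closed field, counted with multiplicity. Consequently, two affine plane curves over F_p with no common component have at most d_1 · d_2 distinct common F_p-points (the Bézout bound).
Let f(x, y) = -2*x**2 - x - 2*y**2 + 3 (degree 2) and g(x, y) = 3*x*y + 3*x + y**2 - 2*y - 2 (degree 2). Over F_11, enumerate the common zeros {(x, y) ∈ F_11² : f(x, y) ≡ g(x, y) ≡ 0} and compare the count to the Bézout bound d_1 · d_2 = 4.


Common zeros: {(6, 1)}; count = 1; Bézout bound = 4.

deg(f) = 2, deg(g) = 2, so Bézout bound = 4.
Scan x ∈ F_11. For each x, list the y ∈ F_11 with f(x, y) ≡ 0 and those with g(x, y) ≡ 0 (mod 11); the common zeros in that column are the intersection.
  x = 0: f ≡ 0 at y ∈ ∅; g ≡ 0 at y ∈ {6, 7}; common: ∅.
  x = 1: f ≡ 0 at y ∈ {0}; g ≡ 0 at y ∈ ∅; common: ∅.
  x = 2: f ≡ 0 at y ∈ ∅; g ≡ 0 at y ∈ {9}; common: ∅.
  x = 3: f ≡ 0 at y ∈ ∅; g ≡ 0 at y ∈ ∅; common: ∅.
  x = 4: f ≡ 0 at y ∈ {0}; g ≡ 0 at y ∈ {4, 8}; common: ∅.
  x = 5: f ≡ 0 at y ∈ ∅; g ≡ 0 at y ∈ ∅; common: ∅.
  x = 6: f ≡ 0 at y ∈ {1, 10}; g ≡ 0 at y ∈ {1, 5}; common: {1}.
  x = 7: f ≡ 0 at y ∈ {2, 9}; g ≡ 0 at y ∈ ∅; common: ∅.
  x = 8: f ≡ 0 at y ∈ {4, 7}; g ≡ 0 at y ∈ {0}; common: ∅.
  x = 9: f ≡ 0 at y ∈ {2, 9}; g ≡ 0 at y ∈ ∅; common: ∅.
  x = 10: f ≡ 0 at y ∈ {1, 10}; g ≡ 0 at y ∈ {2, 3}; common: ∅.
Collecting: common zeros = {(6, 1)}, so the count is 1.
Comparison with the Bézout bound: 1 ≤ 4 = deg(f)·deg(g), as expected for curves with no common component (the affine F_11-count falls short of the bound because intersections may lie at infinity, over extension fields, or carry multiplicity).


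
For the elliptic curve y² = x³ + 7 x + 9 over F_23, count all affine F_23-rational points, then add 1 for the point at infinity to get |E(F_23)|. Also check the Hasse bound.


Affine points = {(0, 3), (0, 20), (2, 10), (2, 13), (4, 3), (4, 20), (5, 10), (5, 13), (8, 5), (8, 18), (12, 2), (12, 21), (15, 4), (15, 19), (16, 10), (16, 13), (17, 2), (17, 21), (19, 3), (19, 20), (22, 1), (22, 22)}; affine count = 22; |E(F_23)| = 23.

Discriminant check: Δ ∝ 4a³ + 27b² = 4·7³ + 27·9² = 4·343 + 27·81 ≡ 17 (mod 23). Nonzero ⇒ E is nonsingular.
For each x ∈ F_23, compute rhs = x³ + 7·x + 9 mod 23, then count y ∈ F_23 with y² ≡ rhs.
  x = 0: rhs = 9, matching y values: 3, 20 (2 points).
  x = 1: rhs = 17, matching y values: none (0 points).
  x = 2: rhs = 8, matching y values: 10, 13 (2 points).
  x = 3: rhs = 11, matching y values: none (0 points).
  x = 4: rhs = 9, matching y values: 3, 20 (2 points).
  x = 5: rhs = 8, matching y values: 10, 13 (2 points).
  x = 6: rhs = 14, matching y values: none (0 points).
  x = 7: rhs = 10, matching y values: none (0 points).
  x = 8: rhs = 2, matching y values: 5, 18 (2 points).
  x = 9: rhs = 19, matching y values: none (0 points).
  x = 10: rhs = 21, matching y values: none (0 points).
  x = 11: rhs = 14, matching y values: none (0 points).
  x = 12: rhs = 4, matching y values: 2, 21 (2 points).
  x = 13: rhs = 20, matching y values: none (0 points).
  x = 14: rhs = 22, matching y values: none (0 points).
  x = 15: rhs = 16, matching y values: 4, 19 (2 points).
  x = 16: rhs = 8, matching y values: 10, 13 (2 points).
  x = 17: rhs = 4, matching y values: 2, 21 (2 points).
  x = 18: rhs = 10, matching y values: none (0 points).
  x = 19: rhs = 9, matching y values: 3, 20 (2 points).
  x = 20: rhs = 7, matching y values: none (0 points).
  x = 21: rhs = 10, matching y values: none (0 points).
  x = 22: rhs = 1, matching y values: 1, 22 (2 points).
Total affine count: 22.
Full point count |E(F_23)| = 22 + 1 = 23.
Hasse bound: |23 − (23+1)| = |-1| = 1 ≤ 2√23 ≈ 9.5917 ✓.


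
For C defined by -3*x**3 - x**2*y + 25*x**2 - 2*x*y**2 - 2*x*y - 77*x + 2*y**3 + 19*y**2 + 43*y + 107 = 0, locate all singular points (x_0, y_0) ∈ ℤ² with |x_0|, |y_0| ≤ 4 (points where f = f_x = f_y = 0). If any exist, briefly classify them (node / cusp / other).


Singular points: {(3, -2)}; classification: cusp.

Compute partial derivatives:
  f_x = -9*x**2 - 2*x*y + 50*x - 2*y**2 - 2*y - 77.
  f_y = -x**2 - 4*x*y - 2*x + 6*y**2 + 38*y + 43.
Scan x_0 ∈ {−4, ..., 4}. For each x_0, f_y(x_0, y) is a polynomial in y; find its integer roots y ∈ {−4, ..., 4}, then test f_x and f at those candidates.
  x = -4: f_y(-4, y) = 6*y**2 + 54*y + 35; no integer root y with |y| ≤ 4.
  x = -3: f_y(-3, y) = 6*y**2 + 50*y + 40; no integer root y with |y| ≤ 4.
  x = -2: f_y(-2, y) = 6*y**2 + 46*y + 43; no integer root y with |y| ≤ 4.
  x = -1: f_y(-1, y) = 6*y**2 + 42*y + 44; no integer root y with |y| ≤ 4.
  x = 0: f_y(0, y) = 6*y**2 + 38*y + 43; no integer root y with |y| ≤ 4.
  x = 1: f_y(1, y) = 6*y**2 + 34*y + 40; vanishes at y ∈ {-4}. (1, -4): f_x = -52 ≠ 0.
  x = 2: f_y(2, y) = 6*y**2 + 30*y + 35; no integer root y with |y| ≤ 4.
  x = 3: f_y(3, y) = 6*y**2 + 26*y + 28; vanishes at y ∈ {-2}. (3, -2): f_x = 0, f = 0 — SINGULAR.
  x = 4: f_y(4, y) = 6*y**2 + 22*y + 19; no integer root y with |y| ≤ 4.
Only singular point on the grid: (3, -2).
Classify: substitute x = 3 + u, y = -2 + v and expand: f = -3*u**3 - u**2*v - 2*u*v**2 + 2*v**3 + v**2.
No constant or linear terms (consistent with a singular point). Quadratic part: v**2. Cubic part: -3*u**3 - u**2*v - 2*u*v**2 + 2*v**3.
The quadratic part v**2 is a perfect square, so there is a single (double) tangent line v = 0, i.e. y = -2. Restricting the cubic part to that line (v = 0) leaves -3*u**3 ≠ 0, so f is not divisible by v and the branch is v² ≈ 3*u**3 to lowest order — this is a cusp.
Classification: cusp.


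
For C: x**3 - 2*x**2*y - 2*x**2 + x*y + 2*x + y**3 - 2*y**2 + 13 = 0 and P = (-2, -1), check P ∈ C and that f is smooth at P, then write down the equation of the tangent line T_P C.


Tangent line at P: 13*x - 3*y + 23 = 0.

Step 1: f(-2, -1) = 0, so P lies on C.
Step 2: partial derivatives
  f_x(x, y) = 3*x**2 - 4*x*y - 4*x + y + 2, f_y(x, y) = -2*x**2 + x + 3*y**2 - 4*y.
  f_x(P) = 13, f_y(P) = -3 (gradient nonzero, so P is smooth).
Step 3: tangent line at P: 13·(x − -2) + -3·(y − -1) = 0.
Expanding: 13*x - 3*y + 23 = 0.
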